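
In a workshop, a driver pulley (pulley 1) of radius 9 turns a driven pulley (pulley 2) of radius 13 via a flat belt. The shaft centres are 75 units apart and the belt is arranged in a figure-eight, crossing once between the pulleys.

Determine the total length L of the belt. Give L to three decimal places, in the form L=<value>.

crossed belt: β = asin((r1+r2)/C) = asin(22/75) = 17.0576°
wrap1 = wrap2 = π + 2β = 214.1152°
tangent length = C·cosβ = 71.7008
L = (r1+r2)·wrap + 2·C·cosβ = 22·3.7370 + 2·71.7008 = 225.6159

L=225.616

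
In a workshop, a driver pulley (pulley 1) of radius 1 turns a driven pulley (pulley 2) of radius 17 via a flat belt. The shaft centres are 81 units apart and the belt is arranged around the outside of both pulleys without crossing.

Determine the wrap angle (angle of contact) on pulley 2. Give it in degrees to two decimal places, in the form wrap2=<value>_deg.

wrap2=202.79_deg

open belt: β = asin((r2−r1)/C) = asin(16/81) = 11.3926°
wrap1 = π − 2β = 157.2148°
wrap2 = π + 2β = 202.7852°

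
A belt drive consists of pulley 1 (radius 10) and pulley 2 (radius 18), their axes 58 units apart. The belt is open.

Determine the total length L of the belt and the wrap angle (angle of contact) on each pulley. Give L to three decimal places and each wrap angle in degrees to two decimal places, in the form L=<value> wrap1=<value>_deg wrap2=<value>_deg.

L=205.070 wrap1=164.14_deg wrap2=195.86_deg

open belt: β = asin((r2−r1)/C) = asin(8/58) = 7.9281°
wrap1 = π − 2β = 164.1437°
wrap2 = π + 2β = 195.8563°
tangent length = C·cosβ = 57.4456
L = r1·wrap1 + r2·wrap2 + 2·C·cosβ = 10·2.8648 + 18·3.4183 + 2·57.4456 = 205.0698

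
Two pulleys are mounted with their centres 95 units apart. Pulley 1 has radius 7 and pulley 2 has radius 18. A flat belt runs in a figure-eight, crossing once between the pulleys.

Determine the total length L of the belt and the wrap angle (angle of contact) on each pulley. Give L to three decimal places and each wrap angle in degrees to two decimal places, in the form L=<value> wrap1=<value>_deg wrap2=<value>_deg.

L=275.158 wrap1=210.52_deg wrap2=210.52_deg

crossed belt: β = asin((r1+r2)/C) = asin(25/95) = 15.2575°
wrap1 = wrap2 = π + 2β = 210.5150°
tangent length = C·cosβ = 91.6515
L = (r1+r2)·wrap + 2·C·cosβ = 25·3.6742 + 2·91.6515 = 275.1575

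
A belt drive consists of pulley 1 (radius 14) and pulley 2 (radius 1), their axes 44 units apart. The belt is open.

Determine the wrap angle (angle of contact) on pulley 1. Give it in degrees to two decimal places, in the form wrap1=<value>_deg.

open belt: β = asin((r2−r1)/C) = asin(-13/44) = -17.1848°
wrap1 = π − 2β = 214.3696°
wrap2 = π + 2β = 145.6304°

wrap1=214.37_deg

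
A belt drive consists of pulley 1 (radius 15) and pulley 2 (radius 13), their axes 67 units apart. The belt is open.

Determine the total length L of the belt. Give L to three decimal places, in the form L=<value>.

L=222.024

open belt: β = asin((r2−r1)/C) = asin(-2/67) = -1.7106°
wrap1 = π − 2β = 183.4212°
wrap2 = π + 2β = 176.5788°
tangent length = C·cosβ = 66.9701
L = r1·wrap1 + r2·wrap2 + 2·C·cosβ = 15·3.2013 + 13·3.0819 + 2·66.9701 = 222.0243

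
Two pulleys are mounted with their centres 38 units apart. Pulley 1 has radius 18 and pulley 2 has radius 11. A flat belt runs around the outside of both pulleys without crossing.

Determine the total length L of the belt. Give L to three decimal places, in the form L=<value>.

L=168.399

open belt: β = asin((r2−r1)/C) = asin(-7/38) = -10.6151°
wrap1 = π − 2β = 201.2302°
wrap2 = π + 2β = 158.7698°
tangent length = C·cosβ = 37.3497
L = r1·wrap1 + r2·wrap2 + 2·C·cosβ = 18·3.5121 + 11·2.7711 + 2·37.3497 = 168.3993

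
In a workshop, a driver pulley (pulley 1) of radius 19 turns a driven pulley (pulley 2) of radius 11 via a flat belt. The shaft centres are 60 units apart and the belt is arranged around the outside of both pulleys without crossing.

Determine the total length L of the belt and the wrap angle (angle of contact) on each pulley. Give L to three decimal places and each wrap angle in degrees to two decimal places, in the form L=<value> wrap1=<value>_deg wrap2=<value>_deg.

L=215.316 wrap1=195.32_deg wrap2=164.68_deg

open belt: β = asin((r2−r1)/C) = asin(-8/60) = -7.6623°
wrap1 = π − 2β = 195.3245°
wrap2 = π + 2β = 164.6755°
tangent length = C·cosβ = 59.4643
L = r1·wrap1 + r2·wrap2 + 2·C·cosβ = 19·3.4091 + 11·2.8741 + 2·59.4643 = 215.3160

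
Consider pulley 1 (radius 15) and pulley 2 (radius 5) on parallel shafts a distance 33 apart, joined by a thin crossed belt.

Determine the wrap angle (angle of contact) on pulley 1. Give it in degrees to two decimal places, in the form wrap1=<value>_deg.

wrap1=254.61_deg

crossed belt: β = asin((r1+r2)/C) = asin(20/33) = 37.3052°
wrap1 = wrap2 = π + 2β = 254.6104°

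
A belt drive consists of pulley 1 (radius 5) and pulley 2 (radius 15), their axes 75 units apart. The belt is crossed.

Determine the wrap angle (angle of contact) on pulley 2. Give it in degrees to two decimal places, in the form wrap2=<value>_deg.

wrap2=210.93_deg

crossed belt: β = asin((r1+r2)/C) = asin(20/75) = 15.4660°
wrap1 = wrap2 = π + 2β = 210.9320°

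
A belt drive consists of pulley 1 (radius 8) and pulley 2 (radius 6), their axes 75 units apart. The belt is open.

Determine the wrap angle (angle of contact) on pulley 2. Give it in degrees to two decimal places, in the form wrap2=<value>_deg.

open belt: β = asin((r2−r1)/C) = asin(-2/75) = -1.5281°
wrap1 = π − 2β = 183.0561°
wrap2 = π + 2β = 176.9439°

wrap2=176.94_deg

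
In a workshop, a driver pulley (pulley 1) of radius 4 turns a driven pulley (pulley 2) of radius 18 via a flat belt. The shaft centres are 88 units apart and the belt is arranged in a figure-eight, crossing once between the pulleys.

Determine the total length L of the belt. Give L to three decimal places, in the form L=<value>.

L=250.644

crossed belt: β = asin((r1+r2)/C) = asin(22/88) = 14.4775°
wrap1 = wrap2 = π + 2β = 208.9550°
tangent length = C·cosβ = 85.2056
L = (r1+r2)·wrap + 2·C·cosβ = 22·3.6470 + 2·85.2056 = 250.6442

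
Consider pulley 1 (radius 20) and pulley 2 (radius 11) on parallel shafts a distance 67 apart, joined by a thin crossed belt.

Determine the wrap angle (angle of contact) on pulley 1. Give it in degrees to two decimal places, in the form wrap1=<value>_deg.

wrap1=235.12_deg

crossed belt: β = asin((r1+r2)/C) = asin(31/67) = 27.5606°
wrap1 = wrap2 = π + 2β = 235.1212°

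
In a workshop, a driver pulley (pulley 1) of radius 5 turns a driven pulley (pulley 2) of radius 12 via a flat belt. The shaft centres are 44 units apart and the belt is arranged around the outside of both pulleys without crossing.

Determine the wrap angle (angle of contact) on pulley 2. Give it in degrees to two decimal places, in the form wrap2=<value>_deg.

wrap2=198.31_deg

open belt: β = asin((r2−r1)/C) = asin(7/44) = 9.1541°
wrap1 = π − 2β = 161.6917°
wrap2 = π + 2β = 198.3083°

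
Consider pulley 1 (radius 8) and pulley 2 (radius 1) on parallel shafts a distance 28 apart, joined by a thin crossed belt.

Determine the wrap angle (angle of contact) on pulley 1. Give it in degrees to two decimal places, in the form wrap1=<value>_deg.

wrap1=217.50_deg

crossed belt: β = asin((r1+r2)/C) = asin(9/28) = 18.7493°
wrap1 = wrap2 = π + 2β = 217.4987°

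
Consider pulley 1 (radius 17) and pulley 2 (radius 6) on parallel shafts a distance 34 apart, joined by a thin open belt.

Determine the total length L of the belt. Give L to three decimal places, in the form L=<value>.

open belt: β = asin((r2−r1)/C) = asin(-11/34) = -18.8765°
wrap1 = π − 2β = 217.7530°
wrap2 = π + 2β = 142.2470°
tangent length = C·cosβ = 32.1714
L = r1·wrap1 + r2·wrap2 + 2·C·cosβ = 17·3.8005 + 6·2.4827 + 2·32.1714 = 143.8475

L=143.848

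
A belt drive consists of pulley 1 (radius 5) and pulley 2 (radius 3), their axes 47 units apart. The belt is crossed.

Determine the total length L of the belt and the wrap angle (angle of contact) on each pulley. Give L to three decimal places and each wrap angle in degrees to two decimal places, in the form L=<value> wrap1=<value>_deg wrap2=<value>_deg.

L=120.498 wrap1=199.60_deg wrap2=199.60_deg

crossed belt: β = asin((r1+r2)/C) = asin(8/47) = 9.8002°
wrap1 = wrap2 = π + 2β = 199.6004°
tangent length = C·cosβ = 46.3141
L = (r1+r2)·wrap + 2·C·cosβ = 8·3.4837 + 2·46.3141 = 120.4978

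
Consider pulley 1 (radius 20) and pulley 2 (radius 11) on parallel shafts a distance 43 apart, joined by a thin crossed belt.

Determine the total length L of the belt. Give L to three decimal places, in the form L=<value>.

crossed belt: β = asin((r1+r2)/C) = asin(31/43) = 46.1313°
wrap1 = wrap2 = π + 2β = 272.2627°
tangent length = C·cosβ = 29.7993
L = (r1+r2)·wrap + 2·C·cosβ = 31·4.7519 + 2·29.7993 = 206.9069

L=206.907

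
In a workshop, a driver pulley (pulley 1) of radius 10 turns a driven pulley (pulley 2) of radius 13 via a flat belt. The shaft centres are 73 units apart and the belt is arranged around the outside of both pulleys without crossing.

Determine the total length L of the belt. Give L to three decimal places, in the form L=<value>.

open belt: β = asin((r2−r1)/C) = asin(3/73) = 2.3553°
wrap1 = π − 2β = 175.2894°
wrap2 = π + 2β = 184.7106°
tangent length = C·cosβ = 72.9383
L = r1·wrap1 + r2·wrap2 + 2·C·cosβ = 10·3.0594 + 13·3.2238 + 2·72.9383 = 218.3799

L=218.380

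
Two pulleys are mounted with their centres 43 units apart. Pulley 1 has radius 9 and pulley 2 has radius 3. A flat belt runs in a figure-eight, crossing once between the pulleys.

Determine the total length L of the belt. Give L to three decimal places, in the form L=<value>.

L=127.070

crossed belt: β = asin((r1+r2)/C) = asin(12/43) = 16.2047°
wrap1 = wrap2 = π + 2β = 212.4094°
tangent length = C·cosβ = 41.2916
L = (r1+r2)·wrap + 2·C·cosβ = 12·3.7072 + 2·41.2916 = 127.0702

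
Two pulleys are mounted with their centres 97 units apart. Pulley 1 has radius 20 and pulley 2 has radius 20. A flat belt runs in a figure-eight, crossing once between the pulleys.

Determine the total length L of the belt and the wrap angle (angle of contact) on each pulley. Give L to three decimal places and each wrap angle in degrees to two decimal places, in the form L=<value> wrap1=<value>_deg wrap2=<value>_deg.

L=336.405 wrap1=228.71_deg wrap2=228.71_deg

crossed belt: β = asin((r1+r2)/C) = asin(40/97) = 24.3539°
wrap1 = wrap2 = π + 2β = 228.7077°
tangent length = C·cosβ = 88.3685
L = (r1+r2)·wrap + 2·C·cosβ = 40·3.9917 + 2·88.3685 = 336.4052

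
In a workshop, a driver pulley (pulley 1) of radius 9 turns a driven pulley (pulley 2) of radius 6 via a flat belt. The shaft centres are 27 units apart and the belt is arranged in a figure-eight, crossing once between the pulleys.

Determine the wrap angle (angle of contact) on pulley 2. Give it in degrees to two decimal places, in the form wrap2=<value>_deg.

wrap2=247.50_deg

crossed belt: β = asin((r1+r2)/C) = asin(15/27) = 33.7490°
wrap1 = wrap2 = π + 2β = 247.4980°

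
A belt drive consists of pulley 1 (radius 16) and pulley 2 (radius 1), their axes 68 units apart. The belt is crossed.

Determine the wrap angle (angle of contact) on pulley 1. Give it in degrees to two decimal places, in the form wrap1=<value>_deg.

wrap1=208.96_deg

crossed belt: β = asin((r1+r2)/C) = asin(17/68) = 14.4775°
wrap1 = wrap2 = π + 2β = 208.9550°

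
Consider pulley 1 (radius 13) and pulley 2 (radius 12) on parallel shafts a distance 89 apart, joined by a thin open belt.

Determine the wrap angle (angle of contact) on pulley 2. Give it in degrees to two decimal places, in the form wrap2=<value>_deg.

open belt: β = asin((r2−r1)/C) = asin(-1/89) = -0.6438°
wrap1 = π − 2β = 181.2876°
wrap2 = π + 2β = 178.7124°

wrap2=178.71_deg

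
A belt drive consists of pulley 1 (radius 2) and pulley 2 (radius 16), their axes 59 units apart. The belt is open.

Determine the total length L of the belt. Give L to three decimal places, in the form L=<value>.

L=177.887

open belt: β = asin((r2−r1)/C) = asin(14/59) = 13.7265°
wrap1 = π − 2β = 152.5469°
wrap2 = π + 2β = 207.4531°
tangent length = C·cosβ = 57.3149
L = r1·wrap1 + r2·wrap2 + 2·C·cosβ = 2·2.6624 + 16·3.6207 + 2·57.3149 = 177.8866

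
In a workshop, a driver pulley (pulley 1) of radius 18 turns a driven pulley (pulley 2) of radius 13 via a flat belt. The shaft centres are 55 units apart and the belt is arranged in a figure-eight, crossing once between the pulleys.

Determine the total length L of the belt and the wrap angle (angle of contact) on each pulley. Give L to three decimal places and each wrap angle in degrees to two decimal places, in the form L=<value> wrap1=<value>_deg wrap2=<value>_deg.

L=225.376 wrap1=248.62_deg wrap2=248.62_deg

crossed belt: β = asin((r1+r2)/C) = asin(31/55) = 34.3077°
wrap1 = wrap2 = π + 2β = 248.6153°
tangent length = C·cosβ = 45.4313
L = (r1+r2)·wrap + 2·C·cosβ = 31·4.3392 + 2·45.4313 = 225.3764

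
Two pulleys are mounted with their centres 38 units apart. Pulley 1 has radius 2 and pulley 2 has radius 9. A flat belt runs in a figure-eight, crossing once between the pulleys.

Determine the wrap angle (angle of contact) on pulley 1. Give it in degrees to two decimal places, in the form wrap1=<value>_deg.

wrap1=213.65_deg

crossed belt: β = asin((r1+r2)/C) = asin(11/38) = 16.8264°
wrap1 = wrap2 = π + 2β = 213.6529°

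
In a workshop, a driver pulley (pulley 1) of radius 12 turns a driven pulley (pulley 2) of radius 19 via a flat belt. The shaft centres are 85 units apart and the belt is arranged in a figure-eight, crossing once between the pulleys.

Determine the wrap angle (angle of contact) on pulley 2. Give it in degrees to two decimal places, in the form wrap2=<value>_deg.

wrap2=222.78_deg

crossed belt: β = asin((r1+r2)/C) = asin(31/85) = 21.3895°
wrap1 = wrap2 = π + 2β = 222.7790°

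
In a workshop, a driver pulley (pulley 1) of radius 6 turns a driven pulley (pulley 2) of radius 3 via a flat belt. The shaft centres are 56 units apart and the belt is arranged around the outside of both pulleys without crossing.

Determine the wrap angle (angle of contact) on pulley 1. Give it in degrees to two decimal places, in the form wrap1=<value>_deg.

wrap1=186.14_deg

open belt: β = asin((r2−r1)/C) = asin(-3/56) = -3.0709°
wrap1 = π − 2β = 186.1418°
wrap2 = π + 2β = 173.8582°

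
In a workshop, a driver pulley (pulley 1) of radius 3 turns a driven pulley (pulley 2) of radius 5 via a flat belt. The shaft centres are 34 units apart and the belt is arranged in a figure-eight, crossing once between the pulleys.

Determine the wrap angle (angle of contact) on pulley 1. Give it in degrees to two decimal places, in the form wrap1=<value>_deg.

wrap1=207.22_deg

crossed belt: β = asin((r1+r2)/C) = asin(8/34) = 13.6090°
wrap1 = wrap2 = π + 2β = 207.2179°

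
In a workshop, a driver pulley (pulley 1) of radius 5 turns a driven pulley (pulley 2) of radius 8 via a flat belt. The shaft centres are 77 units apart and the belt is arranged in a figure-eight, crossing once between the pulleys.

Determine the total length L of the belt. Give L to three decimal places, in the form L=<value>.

L=197.041

crossed belt: β = asin((r1+r2)/C) = asin(13/77) = 9.7199°
wrap1 = wrap2 = π + 2β = 199.4397°
tangent length = C·cosβ = 75.8947
L = (r1+r2)·wrap + 2·C·cosβ = 13·3.4809 + 2·75.8947 = 197.0408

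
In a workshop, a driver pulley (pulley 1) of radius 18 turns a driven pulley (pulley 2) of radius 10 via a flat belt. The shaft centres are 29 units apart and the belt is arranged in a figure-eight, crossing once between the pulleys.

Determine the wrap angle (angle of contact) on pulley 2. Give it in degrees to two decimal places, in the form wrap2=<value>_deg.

wrap2=329.82_deg

crossed belt: β = asin((r1+r2)/C) = asin(28/29) = 74.9098°
wrap1 = wrap2 = π + 2β = 329.8196°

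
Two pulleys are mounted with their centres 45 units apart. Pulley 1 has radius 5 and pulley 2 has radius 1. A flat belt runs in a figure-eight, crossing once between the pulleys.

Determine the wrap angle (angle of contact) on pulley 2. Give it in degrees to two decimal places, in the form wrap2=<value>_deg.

wrap2=195.32_deg

crossed belt: β = asin((r1+r2)/C) = asin(6/45) = 7.6623°
wrap1 = wrap2 = π + 2β = 195.3245°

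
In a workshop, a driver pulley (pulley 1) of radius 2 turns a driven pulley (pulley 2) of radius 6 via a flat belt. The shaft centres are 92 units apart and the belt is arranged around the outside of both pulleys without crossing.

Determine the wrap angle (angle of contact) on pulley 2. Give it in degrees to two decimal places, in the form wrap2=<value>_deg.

wrap2=184.98_deg

open belt: β = asin((r2−r1)/C) = asin(4/92) = 2.4919°
wrap1 = π − 2β = 175.0162°
wrap2 = π + 2β = 184.9838°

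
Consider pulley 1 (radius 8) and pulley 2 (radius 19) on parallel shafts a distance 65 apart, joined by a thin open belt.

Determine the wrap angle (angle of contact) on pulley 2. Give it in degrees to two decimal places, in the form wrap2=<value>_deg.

open belt: β = asin((r2−r1)/C) = asin(11/65) = 9.7431°
wrap1 = π − 2β = 160.5138°
wrap2 = π + 2β = 199.4862°

wrap2=199.49_deg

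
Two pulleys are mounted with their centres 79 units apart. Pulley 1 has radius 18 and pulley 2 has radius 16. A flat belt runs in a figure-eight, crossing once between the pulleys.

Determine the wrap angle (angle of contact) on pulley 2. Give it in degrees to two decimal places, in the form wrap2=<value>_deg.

crossed belt: β = asin((r1+r2)/C) = asin(34/79) = 25.4917°
wrap1 = wrap2 = π + 2β = 230.9833°

wrap2=230.98_deg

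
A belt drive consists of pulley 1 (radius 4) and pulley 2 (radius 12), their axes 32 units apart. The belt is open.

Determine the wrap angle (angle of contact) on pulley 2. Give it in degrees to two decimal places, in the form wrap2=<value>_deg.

open belt: β = asin((r2−r1)/C) = asin(8/32) = 14.4775°
wrap1 = π − 2β = 151.0450°
wrap2 = π + 2β = 208.9550°

wrap2=208.96_deg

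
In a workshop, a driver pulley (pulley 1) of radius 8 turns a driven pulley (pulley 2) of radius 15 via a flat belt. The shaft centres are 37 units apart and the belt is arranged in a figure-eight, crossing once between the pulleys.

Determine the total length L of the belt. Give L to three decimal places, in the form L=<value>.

L=161.079

crossed belt: β = asin((r1+r2)/C) = asin(23/37) = 38.4347°
wrap1 = wrap2 = π + 2β = 256.8693°
tangent length = C·cosβ = 28.9828
L = (r1+r2)·wrap + 2·C·cosβ = 23·4.4832 + 2·28.9828 = 161.0795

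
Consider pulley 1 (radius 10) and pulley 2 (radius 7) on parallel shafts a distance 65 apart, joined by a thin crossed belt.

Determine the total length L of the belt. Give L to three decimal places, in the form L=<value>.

L=187.879

crossed belt: β = asin((r1+r2)/C) = asin(17/65) = 15.1614°
wrap1 = wrap2 = π + 2β = 210.3227°
tangent length = C·cosβ = 62.7375
L = (r1+r2)·wrap + 2·C·cosβ = 17·3.6708 + 2·62.7375 = 187.8791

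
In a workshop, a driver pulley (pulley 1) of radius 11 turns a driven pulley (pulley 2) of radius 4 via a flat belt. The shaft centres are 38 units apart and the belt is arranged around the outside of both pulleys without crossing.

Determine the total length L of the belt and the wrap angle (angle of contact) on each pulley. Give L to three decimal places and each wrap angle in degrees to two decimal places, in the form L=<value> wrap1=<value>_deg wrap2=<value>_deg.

L=124.417 wrap1=201.23_deg wrap2=158.77_deg

open belt: β = asin((r2−r1)/C) = asin(-7/38) = -10.6151°
wrap1 = π − 2β = 201.2302°
wrap2 = π + 2β = 158.7698°
tangent length = C·cosβ = 37.3497
L = r1·wrap1 + r2·wrap2 + 2·C·cosβ = 11·3.5121 + 4·2.7711 + 2·37.3497 = 124.4170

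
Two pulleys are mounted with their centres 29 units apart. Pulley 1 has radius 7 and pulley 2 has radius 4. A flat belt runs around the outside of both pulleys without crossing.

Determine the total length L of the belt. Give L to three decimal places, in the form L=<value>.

open belt: β = asin((r2−r1)/C) = asin(-3/29) = -5.9378°
wrap1 = π − 2β = 191.8755°
wrap2 = π + 2β = 168.1245°
tangent length = C·cosβ = 28.8444
L = r1·wrap1 + r2·wrap2 + 2·C·cosβ = 7·3.3489 + 4·2.9343 + 2·28.8444 = 92.8681

L=92.868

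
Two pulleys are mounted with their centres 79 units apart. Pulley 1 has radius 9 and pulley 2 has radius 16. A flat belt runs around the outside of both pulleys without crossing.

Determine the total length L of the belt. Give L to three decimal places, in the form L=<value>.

L=237.160

open belt: β = asin((r2−r1)/C) = asin(7/79) = 5.0835°
wrap1 = π − 2β = 169.8330°
wrap2 = π + 2β = 190.1670°
tangent length = C·cosβ = 78.6893
L = r1·wrap1 + r2·wrap2 + 2·C·cosβ = 9·2.9641 + 16·3.3190 + 2·78.6893 = 237.1605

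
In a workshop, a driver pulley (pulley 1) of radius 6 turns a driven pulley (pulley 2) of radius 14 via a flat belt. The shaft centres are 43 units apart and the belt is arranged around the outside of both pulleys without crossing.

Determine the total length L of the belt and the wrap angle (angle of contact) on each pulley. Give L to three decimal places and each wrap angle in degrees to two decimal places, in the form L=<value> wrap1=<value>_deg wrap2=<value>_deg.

open belt: β = asin((r2−r1)/C) = asin(8/43) = 10.7222°
wrap1 = π − 2β = 158.5557°
wrap2 = π + 2β = 201.4443°
tangent length = C·cosβ = 42.2493
L = r1·wrap1 + r2·wrap2 + 2·C·cosβ = 6·2.7673 + 14·3.5159 + 2·42.2493 = 150.3246

L=150.325 wrap1=158.56_deg wrap2=201.44_deg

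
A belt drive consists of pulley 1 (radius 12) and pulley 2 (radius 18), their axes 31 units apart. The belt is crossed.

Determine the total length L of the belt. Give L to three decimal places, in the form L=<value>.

crossed belt: β = asin((r1+r2)/C) = asin(30/31) = 75.4074°
wrap1 = wrap2 = π + 2β = 330.8149°
tangent length = C·cosβ = 7.8102
L = (r1+r2)·wrap + 2·C·cosβ = 30·5.7738 + 2·7.8102 = 188.8348

L=188.835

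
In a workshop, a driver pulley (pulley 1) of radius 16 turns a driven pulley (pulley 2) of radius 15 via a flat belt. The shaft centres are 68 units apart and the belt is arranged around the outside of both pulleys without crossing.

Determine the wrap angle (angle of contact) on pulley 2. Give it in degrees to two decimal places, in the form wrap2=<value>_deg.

wrap2=178.31_deg

open belt: β = asin((r2−r1)/C) = asin(-1/68) = -0.8426°
wrap1 = π − 2β = 181.6852°
wrap2 = π + 2β = 178.3148°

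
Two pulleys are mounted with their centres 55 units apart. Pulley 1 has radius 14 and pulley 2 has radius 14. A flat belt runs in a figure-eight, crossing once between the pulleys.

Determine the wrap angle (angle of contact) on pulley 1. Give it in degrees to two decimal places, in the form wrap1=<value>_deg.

wrap1=241.21_deg

crossed belt: β = asin((r1+r2)/C) = asin(28/55) = 30.6033°
wrap1 = wrap2 = π + 2β = 241.2066°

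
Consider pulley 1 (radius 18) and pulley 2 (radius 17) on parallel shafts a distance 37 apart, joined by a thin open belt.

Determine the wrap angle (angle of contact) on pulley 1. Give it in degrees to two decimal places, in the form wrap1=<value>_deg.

wrap1=183.10_deg

open belt: β = asin((r2−r1)/C) = asin(-1/37) = -1.5487°
wrap1 = π − 2β = 183.0974°
wrap2 = π + 2β = 176.9026°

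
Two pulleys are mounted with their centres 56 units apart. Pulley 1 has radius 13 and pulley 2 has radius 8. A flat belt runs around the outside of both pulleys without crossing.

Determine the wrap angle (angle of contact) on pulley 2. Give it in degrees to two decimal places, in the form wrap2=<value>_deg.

wrap2=169.75_deg

open belt: β = asin((r2−r1)/C) = asin(-5/56) = -5.1225°
wrap1 = π − 2β = 190.2450°
wrap2 = π + 2β = 169.7550°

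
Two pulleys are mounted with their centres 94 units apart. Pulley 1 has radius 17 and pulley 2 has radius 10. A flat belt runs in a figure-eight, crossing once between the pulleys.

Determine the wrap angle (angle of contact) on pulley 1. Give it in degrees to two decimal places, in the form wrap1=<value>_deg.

wrap1=213.38_deg

crossed belt: β = asin((r1+r2)/C) = asin(27/94) = 16.6924°
wrap1 = wrap2 = π + 2β = 213.3849°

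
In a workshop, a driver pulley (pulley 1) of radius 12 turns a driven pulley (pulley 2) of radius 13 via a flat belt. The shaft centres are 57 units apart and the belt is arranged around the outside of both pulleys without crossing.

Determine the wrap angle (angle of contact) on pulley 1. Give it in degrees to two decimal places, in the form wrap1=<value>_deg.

open belt: β = asin((r2−r1)/C) = asin(1/57) = 1.0052°
wrap1 = π − 2β = 177.9895°
wrap2 = π + 2β = 182.0105°

wrap1=177.99_deg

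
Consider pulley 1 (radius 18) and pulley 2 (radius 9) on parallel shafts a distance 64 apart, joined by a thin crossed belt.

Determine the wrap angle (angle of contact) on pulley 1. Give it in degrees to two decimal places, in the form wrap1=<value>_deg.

wrap1=229.91_deg

crossed belt: β = asin((r1+r2)/C) = asin(27/64) = 24.9530°
wrap1 = wrap2 = π + 2β = 229.9060°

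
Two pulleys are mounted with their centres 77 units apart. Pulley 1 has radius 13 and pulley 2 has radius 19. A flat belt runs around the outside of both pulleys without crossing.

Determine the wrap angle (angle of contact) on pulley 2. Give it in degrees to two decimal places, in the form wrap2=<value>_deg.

wrap2=188.94_deg

open belt: β = asin((r2−r1)/C) = asin(6/77) = 4.4691°
wrap1 = π − 2β = 171.0617°
wrap2 = π + 2β = 188.9383°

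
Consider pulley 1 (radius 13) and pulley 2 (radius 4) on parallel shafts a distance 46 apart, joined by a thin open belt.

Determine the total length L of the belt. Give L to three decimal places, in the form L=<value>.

L=147.174

open belt: β = asin((r2−r1)/C) = asin(-9/46) = -11.2828°
wrap1 = π − 2β = 202.5656°
wrap2 = π + 2β = 157.4344°
tangent length = C·cosβ = 45.1110
L = r1·wrap1 + r2·wrap2 + 2·C·cosβ = 13·3.5354 + 4·2.7477 + 2·45.1110 = 147.1736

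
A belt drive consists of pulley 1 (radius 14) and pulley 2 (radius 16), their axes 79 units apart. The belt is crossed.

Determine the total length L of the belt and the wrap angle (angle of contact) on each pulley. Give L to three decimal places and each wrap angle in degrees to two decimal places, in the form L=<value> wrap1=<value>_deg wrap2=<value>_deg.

crossed belt: β = asin((r1+r2)/C) = asin(30/79) = 22.3180°
wrap1 = wrap2 = π + 2β = 224.6360°
tangent length = C·cosβ = 73.0821
L = (r1+r2)·wrap + 2·C·cosβ = 30·3.9206 + 2·73.0821 = 263.7834

L=263.783 wrap1=224.64_deg wrap2=224.64_deg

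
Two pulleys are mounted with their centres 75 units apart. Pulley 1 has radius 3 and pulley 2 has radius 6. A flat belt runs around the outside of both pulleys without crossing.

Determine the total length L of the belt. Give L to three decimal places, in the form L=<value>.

L=178.394

open belt: β = asin((r2−r1)/C) = asin(3/75) = 2.2924°
wrap1 = π − 2β = 175.4151°
wrap2 = π + 2β = 184.5849°
tangent length = C·cosβ = 74.9400
L = r1·wrap1 + r2·wrap2 + 2·C·cosβ = 3·3.0616 + 6·3.2216 + 2·74.9400 = 178.3943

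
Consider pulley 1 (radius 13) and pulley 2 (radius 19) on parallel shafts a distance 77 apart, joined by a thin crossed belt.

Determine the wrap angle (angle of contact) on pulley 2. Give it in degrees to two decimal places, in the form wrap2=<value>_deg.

wrap2=229.11_deg

crossed belt: β = asin((r1+r2)/C) = asin(32/77) = 24.5561°
wrap1 = wrap2 = π + 2β = 229.1123°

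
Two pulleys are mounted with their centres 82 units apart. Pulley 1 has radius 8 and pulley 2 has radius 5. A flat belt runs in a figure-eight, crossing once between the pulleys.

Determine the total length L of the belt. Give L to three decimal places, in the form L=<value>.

crossed belt: β = asin((r1+r2)/C) = asin(13/82) = 9.1220°
wrap1 = wrap2 = π + 2β = 198.2439°
tangent length = C·cosβ = 80.9630
L = (r1+r2)·wrap + 2·C·cosβ = 13·3.4600 + 2·80.9630 = 206.9060

L=206.906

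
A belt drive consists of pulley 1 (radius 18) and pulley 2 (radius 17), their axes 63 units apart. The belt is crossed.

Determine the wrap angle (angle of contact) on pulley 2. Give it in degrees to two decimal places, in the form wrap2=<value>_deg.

crossed belt: β = asin((r1+r2)/C) = asin(35/63) = 33.7490°
wrap1 = wrap2 = π + 2β = 247.4980°

wrap2=247.50_deg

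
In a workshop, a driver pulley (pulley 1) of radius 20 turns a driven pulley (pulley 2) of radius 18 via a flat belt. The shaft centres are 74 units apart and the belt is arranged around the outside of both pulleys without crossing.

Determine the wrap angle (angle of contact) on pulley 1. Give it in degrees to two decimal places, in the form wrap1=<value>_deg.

wrap1=183.10_deg

open belt: β = asin((r2−r1)/C) = asin(-2/74) = -1.5487°
wrap1 = π − 2β = 183.0974°
wrap2 = π + 2β = 176.9026°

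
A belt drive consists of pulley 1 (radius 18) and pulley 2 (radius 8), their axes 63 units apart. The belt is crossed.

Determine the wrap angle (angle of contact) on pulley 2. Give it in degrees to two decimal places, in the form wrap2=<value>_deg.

wrap2=228.75_deg

crossed belt: β = asin((r1+r2)/C) = asin(26/63) = 24.3745°
wrap1 = wrap2 = π + 2β = 228.7489°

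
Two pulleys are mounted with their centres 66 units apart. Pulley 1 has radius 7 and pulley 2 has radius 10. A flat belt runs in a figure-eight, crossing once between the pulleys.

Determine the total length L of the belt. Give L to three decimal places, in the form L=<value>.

L=189.811

crossed belt: β = asin((r1+r2)/C) = asin(17/66) = 14.9263°
wrap1 = wrap2 = π + 2β = 209.8525°
tangent length = C·cosβ = 63.7730
L = (r1+r2)·wrap + 2·C·cosβ = 17·3.6626 + 2·63.7730 = 189.8106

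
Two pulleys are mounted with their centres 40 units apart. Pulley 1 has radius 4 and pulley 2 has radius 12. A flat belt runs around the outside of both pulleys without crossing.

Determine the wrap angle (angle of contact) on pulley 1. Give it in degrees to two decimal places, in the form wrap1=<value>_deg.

wrap1=156.93_deg

open belt: β = asin((r2−r1)/C) = asin(8/40) = 11.5370°
wrap1 = π − 2β = 156.9261°
wrap2 = π + 2β = 203.0739°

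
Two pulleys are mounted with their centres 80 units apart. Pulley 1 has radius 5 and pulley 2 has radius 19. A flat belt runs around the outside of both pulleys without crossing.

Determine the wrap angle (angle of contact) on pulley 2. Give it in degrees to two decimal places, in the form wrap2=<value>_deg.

wrap2=200.16_deg

open belt: β = asin((r2−r1)/C) = asin(14/80) = 10.0787°
wrap1 = π − 2β = 159.8427°
wrap2 = π + 2β = 200.1573°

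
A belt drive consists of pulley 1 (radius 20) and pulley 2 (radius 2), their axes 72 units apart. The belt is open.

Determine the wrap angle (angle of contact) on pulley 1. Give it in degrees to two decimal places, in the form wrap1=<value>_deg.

open belt: β = asin((r2−r1)/C) = asin(-18/72) = -14.4775°
wrap1 = π − 2β = 208.9550°
wrap2 = π + 2β = 151.0450°

wrap1=208.96_deg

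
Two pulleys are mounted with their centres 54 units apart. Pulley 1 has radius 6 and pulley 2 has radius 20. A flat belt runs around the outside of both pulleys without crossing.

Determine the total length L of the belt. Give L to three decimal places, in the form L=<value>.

L=193.332

open belt: β = asin((r2−r1)/C) = asin(14/54) = 15.0261°
wrap1 = π − 2β = 149.9478°
wrap2 = π + 2β = 210.0522°
tangent length = C·cosβ = 52.1536
L = r1·wrap1 + r2·wrap2 + 2·C·cosβ = 6·2.6171 + 20·3.6661 + 2·52.1536 = 193.3318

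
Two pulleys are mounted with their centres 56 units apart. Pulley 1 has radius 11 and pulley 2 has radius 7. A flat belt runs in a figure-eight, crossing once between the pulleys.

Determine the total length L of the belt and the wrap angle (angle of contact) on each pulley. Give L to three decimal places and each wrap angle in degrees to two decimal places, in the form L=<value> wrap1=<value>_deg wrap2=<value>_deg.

crossed belt: β = asin((r1+r2)/C) = asin(18/56) = 18.7493°
wrap1 = wrap2 = π + 2β = 217.4987°
tangent length = C·cosβ = 53.0283
L = (r1+r2)·wrap + 2·C·cosβ = 18·3.7961 + 2·53.0283 = 174.3858

L=174.386 wrap1=217.50_deg wrap2=217.50_deg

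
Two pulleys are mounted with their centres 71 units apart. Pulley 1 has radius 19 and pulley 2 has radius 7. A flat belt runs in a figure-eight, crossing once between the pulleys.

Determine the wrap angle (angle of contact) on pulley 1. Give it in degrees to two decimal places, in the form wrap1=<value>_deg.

wrap1=222.96_deg

crossed belt: β = asin((r1+r2)/C) = asin(26/71) = 21.4813°
wrap1 = wrap2 = π + 2β = 222.9626°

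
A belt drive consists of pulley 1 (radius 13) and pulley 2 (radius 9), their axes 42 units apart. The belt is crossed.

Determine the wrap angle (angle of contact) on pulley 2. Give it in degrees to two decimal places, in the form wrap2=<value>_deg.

wrap2=243.18_deg

crossed belt: β = asin((r1+r2)/C) = asin(22/42) = 31.5881°
wrap1 = wrap2 = π + 2β = 243.1763°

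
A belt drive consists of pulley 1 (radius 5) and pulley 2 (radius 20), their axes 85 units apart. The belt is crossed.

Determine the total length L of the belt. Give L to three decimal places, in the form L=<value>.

crossed belt: β = asin((r1+r2)/C) = asin(25/85) = 17.1046°
wrap1 = wrap2 = π + 2β = 214.2093°
tangent length = C·cosβ = 81.2404
L = (r1+r2)·wrap + 2·C·cosβ = 25·3.7387 + 2·81.2404 = 255.9472

L=255.947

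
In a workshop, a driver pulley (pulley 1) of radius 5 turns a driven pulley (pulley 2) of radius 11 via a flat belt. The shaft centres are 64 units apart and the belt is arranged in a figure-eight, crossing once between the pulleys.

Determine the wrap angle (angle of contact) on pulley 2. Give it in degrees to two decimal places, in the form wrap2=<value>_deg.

crossed belt: β = asin((r1+r2)/C) = asin(16/64) = 14.4775°
wrap1 = wrap2 = π + 2β = 208.9550°

wrap2=208.96_deg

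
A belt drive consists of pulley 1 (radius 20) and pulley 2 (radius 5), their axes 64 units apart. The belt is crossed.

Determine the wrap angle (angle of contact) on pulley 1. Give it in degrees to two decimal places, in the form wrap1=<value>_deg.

wrap1=225.99_deg

crossed belt: β = asin((r1+r2)/C) = asin(25/64) = 22.9934°
wrap1 = wrap2 = π + 2β = 225.9868°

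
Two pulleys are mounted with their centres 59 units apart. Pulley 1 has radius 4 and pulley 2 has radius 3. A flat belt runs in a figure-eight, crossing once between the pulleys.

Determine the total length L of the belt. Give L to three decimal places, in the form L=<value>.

L=140.823

crossed belt: β = asin((r1+r2)/C) = asin(7/59) = 6.8139°
wrap1 = wrap2 = π + 2β = 193.6277°
tangent length = C·cosβ = 58.5833
L = (r1+r2)·wrap + 2·C·cosβ = 7·3.3794 + 2·58.5833 = 140.8226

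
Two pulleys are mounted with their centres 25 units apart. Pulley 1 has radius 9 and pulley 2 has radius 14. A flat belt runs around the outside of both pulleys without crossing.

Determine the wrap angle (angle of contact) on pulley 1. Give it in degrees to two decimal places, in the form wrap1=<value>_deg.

wrap1=156.93_deg

open belt: β = asin((r2−r1)/C) = asin(5/25) = 11.5370°
wrap1 = π − 2β = 156.9261°
wrap2 = π + 2β = 203.0739°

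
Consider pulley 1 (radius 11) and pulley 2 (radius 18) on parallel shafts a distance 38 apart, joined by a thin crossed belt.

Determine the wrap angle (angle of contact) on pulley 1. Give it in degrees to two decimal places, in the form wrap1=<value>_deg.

crossed belt: β = asin((r1+r2)/C) = asin(29/38) = 49.7434°
wrap1 = wrap2 = π + 2β = 279.4868°

wrap1=279.49_deg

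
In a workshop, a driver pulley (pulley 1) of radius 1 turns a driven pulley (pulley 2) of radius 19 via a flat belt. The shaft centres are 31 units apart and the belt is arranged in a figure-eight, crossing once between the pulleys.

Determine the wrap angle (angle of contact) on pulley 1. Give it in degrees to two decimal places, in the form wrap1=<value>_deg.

crossed belt: β = asin((r1+r2)/C) = asin(20/31) = 40.1778°
wrap1 = wrap2 = π + 2β = 260.3555°

wrap1=260.36_deg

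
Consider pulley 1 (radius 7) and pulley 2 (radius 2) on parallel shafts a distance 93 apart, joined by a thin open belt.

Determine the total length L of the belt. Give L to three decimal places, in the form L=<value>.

L=214.543

open belt: β = asin((r2−r1)/C) = asin(-5/93) = -3.0819°
wrap1 = π − 2β = 186.1638°
wrap2 = π + 2β = 173.8362°
tangent length = C·cosβ = 92.8655
L = r1·wrap1 + r2·wrap2 + 2·C·cosβ = 7·3.2492 + 2·3.0340 + 2·92.8655 = 214.5432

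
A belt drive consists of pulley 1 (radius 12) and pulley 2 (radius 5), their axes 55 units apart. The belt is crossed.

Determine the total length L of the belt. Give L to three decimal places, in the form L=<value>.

crossed belt: β = asin((r1+r2)/C) = asin(17/55) = 18.0045°
wrap1 = wrap2 = π + 2β = 216.0089°
tangent length = C·cosβ = 52.3068
L = (r1+r2)·wrap + 2·C·cosβ = 17·3.7701 + 2·52.3068 = 168.7047

L=168.705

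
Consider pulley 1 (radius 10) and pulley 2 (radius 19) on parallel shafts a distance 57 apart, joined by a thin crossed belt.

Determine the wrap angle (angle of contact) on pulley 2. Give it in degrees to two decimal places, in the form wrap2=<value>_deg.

crossed belt: β = asin((r1+r2)/C) = asin(29/57) = 30.5821°
wrap1 = wrap2 = π + 2β = 241.1641°

wrap2=241.16_deg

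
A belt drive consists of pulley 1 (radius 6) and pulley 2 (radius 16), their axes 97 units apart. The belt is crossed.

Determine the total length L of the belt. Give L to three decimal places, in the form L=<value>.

L=268.126

crossed belt: β = asin((r1+r2)/C) = asin(22/97) = 13.1090°
wrap1 = wrap2 = π + 2β = 206.2180°
tangent length = C·cosβ = 94.4722
L = (r1+r2)·wrap + 2·C·cosβ = 22·3.5992 + 2·94.4722 = 268.1265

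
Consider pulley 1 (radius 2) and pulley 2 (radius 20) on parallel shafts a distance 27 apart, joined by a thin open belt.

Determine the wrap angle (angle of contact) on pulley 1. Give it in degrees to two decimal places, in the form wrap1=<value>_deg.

wrap1=96.38_deg

open belt: β = asin((r2−r1)/C) = asin(18/27) = 41.8103°
wrap1 = π − 2β = 96.3794°
wrap2 = π + 2β = 263.6206°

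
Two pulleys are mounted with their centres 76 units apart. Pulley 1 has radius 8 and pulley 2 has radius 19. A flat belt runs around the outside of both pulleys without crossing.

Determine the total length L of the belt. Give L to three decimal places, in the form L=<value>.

L=238.418

open belt: β = asin((r2−r1)/C) = asin(11/76) = 8.3220°
wrap1 = π − 2β = 163.3559°
wrap2 = π + 2β = 196.6441°
tangent length = C·cosβ = 75.1997
L = r1·wrap1 + r2·wrap2 + 2·C·cosβ = 8·2.8511 + 19·3.4321 + 2·75.1997 = 238.4179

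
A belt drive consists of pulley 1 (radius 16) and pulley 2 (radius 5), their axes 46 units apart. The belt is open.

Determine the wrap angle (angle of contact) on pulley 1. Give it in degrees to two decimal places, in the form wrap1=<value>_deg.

open belt: β = asin((r2−r1)/C) = asin(-11/46) = -13.8352°
wrap1 = π − 2β = 207.6704°
wrap2 = π + 2β = 152.3296°

wrap1=207.67_deg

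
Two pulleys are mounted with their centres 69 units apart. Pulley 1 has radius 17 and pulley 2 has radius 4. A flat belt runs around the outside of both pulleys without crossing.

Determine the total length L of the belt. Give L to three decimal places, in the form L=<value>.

L=206.430

open belt: β = asin((r2−r1)/C) = asin(-13/69) = -10.8598°
wrap1 = π − 2β = 201.7195°
wrap2 = π + 2β = 158.2805°
tangent length = C·cosβ = 67.7643
L = r1·wrap1 + r2·wrap2 + 2·C·cosβ = 17·3.5207 + 4·2.7625 + 2·67.7643 = 206.4300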